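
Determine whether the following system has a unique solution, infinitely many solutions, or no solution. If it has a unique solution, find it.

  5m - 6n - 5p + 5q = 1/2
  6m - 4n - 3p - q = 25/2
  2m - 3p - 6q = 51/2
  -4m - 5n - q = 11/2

m = 0, n = -1/2, p = -5/2, q = -3

Row-reduce the augmented matrix:
R1 ← R1 / (5).
R2 ← R2 − 6·R1.
R3 ← R3 − 2·R1.
R4 ← R4 + 4·R1.
R2 ← R2 / (16/5).
R1 ← R1 + 6/5·R2.
R3 ← R3 − 12/5·R2.
R4 ← R4 + 49/5·R2.
R3 ← R3 / (-13/4).
R1 ← R1 − 1/8·R3.
R2 ← R2 − 15/16·R3.
R4 ← R4 − 83/16·R3.
R4 ← R4 / (-1187/52).
R1 ← R1 + 45/26·R4.
R2 ← R2 + 155/52·R4.
R3 ← R3 − 11/13·R4.
Reading off the reduced rows gives m = 0, n = -1/2, p = -5/2, q = -3.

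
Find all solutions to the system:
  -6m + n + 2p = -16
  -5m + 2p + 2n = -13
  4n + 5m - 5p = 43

m = 1, n = 2, p = -6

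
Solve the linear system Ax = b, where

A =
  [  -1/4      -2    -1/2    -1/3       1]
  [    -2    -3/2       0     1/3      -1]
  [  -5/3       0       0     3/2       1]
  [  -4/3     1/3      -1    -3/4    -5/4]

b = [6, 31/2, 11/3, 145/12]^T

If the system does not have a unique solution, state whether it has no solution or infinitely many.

infinitely many solutions

Row-reduce:
R1 ← R1 / (-1/4).
R2 ← R2 + 2·R1.
R3 ← R3 + 5/3·R1.
R4 ← R4 + 4/3·R1.
R2 ← R2 / (29/2).
R1 ← R1 − 8·R2.
R3 ← R3 − 40/3·R2.
R4 ← R4 − 11·R2.
R3 ← R3 / (-10/29).
R1 ← R1 + 6/29·R3.
R2 ← R2 − 8/29·R3.
R4 ← R4 + 119/87·R3.
R4 ← R4 / (-1369/270).
R1 ← R1 + 9/10·R4.
R2 ← R2 − 44/45·R4.
R3 ← R3 + 503/180·R4.
Rank is 4 with 5 unknowns, leaving x_5 free.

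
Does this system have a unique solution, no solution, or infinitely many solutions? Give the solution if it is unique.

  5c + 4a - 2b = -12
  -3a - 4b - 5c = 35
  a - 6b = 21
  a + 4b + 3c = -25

no solution

Row-reduce:
R1 ← R1 / (4).
R2 ← R2 + 3·R1.
R3 ← R3 − 1·R1.
R4 ← R4 − 1·R1.
R2 ← R2 / (-11/2).
R1 ← R1 + 1/2·R2.
R3 ← R3 + 11/2·R2.
R4 ← R4 − 9/2·R2.
Swap R3 and R4.
R3 ← R3 / (8/11).
R1 ← R1 − 15/11·R3.
R2 ← R2 − 5/22·R3.
Row 4 reduces to 0 = -2, a contradiction. The system is inconsistent.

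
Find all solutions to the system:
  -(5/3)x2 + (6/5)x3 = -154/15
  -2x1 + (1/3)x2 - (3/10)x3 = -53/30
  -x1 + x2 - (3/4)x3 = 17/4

infinitely many solutions

Row-reduce:
Swap R1 and R2.
R1 ← R1 / (-2).
R3 ← R3 + 1·R1.
R2 ← R2 / (-5/3).
R1 ← R1 + 1/6·R2.
R3 ← R3 − 5/6·R2.
Rank is 2 with 3 unknowns, leaving x3 free.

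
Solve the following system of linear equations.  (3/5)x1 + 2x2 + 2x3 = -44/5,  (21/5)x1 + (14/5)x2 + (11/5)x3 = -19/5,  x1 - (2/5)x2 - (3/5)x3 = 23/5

Row-reduce:
R1 ← R1 / (3/5).
R2 ← R2 − 21/5·R1.
R3 ← R3 − 1·R1.
R2 ← R2 / (-56/5).
R1 ← R1 − 10/3·R2.
R3 ← R3 + 56/15·R2.
Rank is 2 with 3 unknowns, leaving x3 free.

infinitely many solutions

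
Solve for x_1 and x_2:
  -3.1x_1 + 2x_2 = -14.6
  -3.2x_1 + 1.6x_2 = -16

Row-reduce the augmented matrix:
R1 ← R1 / (-31/10).
R2 ← R2 + 16/5·R1.
R2 ← R2 / (-72/155).
R1 ← R1 + 20/31·R2.
Reading off the reduced rows gives x_1 = 6, x_2 = 2.

x_1 = 6, x_2 = 2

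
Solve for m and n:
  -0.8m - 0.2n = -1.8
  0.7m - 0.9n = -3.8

m = 1, n = 5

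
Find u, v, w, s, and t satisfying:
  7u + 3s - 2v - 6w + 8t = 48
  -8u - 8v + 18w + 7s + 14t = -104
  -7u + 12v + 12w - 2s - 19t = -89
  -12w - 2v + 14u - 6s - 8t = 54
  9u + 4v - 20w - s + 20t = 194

u = 0, v = 3, w = -6, s = -2, t = 3

Row-reduce the augmented matrix:
R1 ← R1 / (7).
R2 ← R2 + 8·R1.
R3 ← R3 + 7·R1.
R4 ← R4 − 14·R1.
R5 ← R5 − 9·R1.
R2 ← R2 / (-72/7).
R1 ← R1 + 2/7·R2.
R3 ← R3 − 10·R2.
R4 ← R4 − 2·R2.
R5 ← R5 − 46/7·R2.
R3 ← R3 / (101/6).
R1 ← R1 + 7/6·R3.
R2 ← R2 + 13/12·R3.
R4 ← R4 − 13/6·R3.
R5 ← R5 + 31/6·R3.
R4 ← R4 / (-1152/101).
R1 ← R1 − 92/101·R4.
R2 ← R2 + 30/101·R4.
R3 ← R3 − 401/606·R4.
R5 ← R5 − 1583/303·R4.
R5 ← R5 / (63659/3456).
R1 ← R1 + 109/288·R5.
R2 ← R2 + 185/192·R5.
R3 ← R3 + 3691/6912·R5.
R4 ← R4 − 2119/1152·R5.
Reading off the reduced rows gives u = 0, v = 3, w = -6, s = -2, t = 3.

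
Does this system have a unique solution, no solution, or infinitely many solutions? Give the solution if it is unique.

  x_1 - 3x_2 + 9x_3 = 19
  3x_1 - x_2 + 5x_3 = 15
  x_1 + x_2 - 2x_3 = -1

no solution

Row-reduce:
R2 ← R2 − 3·R1.
R3 ← R3 − 1·R1.
R2 ← R2 / (8).
R1 ← R1 + 3·R2.
R3 ← R3 − 4·R2.
Row 3 reduces to 0 = 1, a contradiction. The system is inconsistent.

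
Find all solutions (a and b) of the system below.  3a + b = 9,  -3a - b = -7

Row-reduce:
R1 ← R1 / (3).
R2 ← R2 + 3·R1.
Row 2 reduces to 0 = 2, a contradiction. The system is inconsistent.

no solution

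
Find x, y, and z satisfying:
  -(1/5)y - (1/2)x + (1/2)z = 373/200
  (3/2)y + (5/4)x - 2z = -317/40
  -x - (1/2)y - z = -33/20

x = -1/2, y = -6/5, z = 11/4

Row-reduce the augmented matrix:
R1 ← R1 / (-1/2).
R2 ← R2 − 5/4·R1.
R3 ← R3 + 1·R1.
R1 ← R1 − 2/5·R2.
R3 ← R3 + 1/10·R2.
R3 ← R3 / (-83/40).
R1 ← R1 + 7/10·R3.
R2 ← R2 + 3/4·R3.
Reading off the reduced rows gives x = -1/2, y = -6/5, z = 11/4.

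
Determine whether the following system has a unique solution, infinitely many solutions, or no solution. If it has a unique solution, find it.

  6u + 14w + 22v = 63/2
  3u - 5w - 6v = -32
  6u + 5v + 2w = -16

Row-reduce:
R1 ← R1 / (6).
R2 ← R2 − 3·R1.
R3 ← R3 − 6·R1.
R2 ← R2 / (-17).
R1 ← R1 − 11/3·R2.
R3 ← R3 + 17·R2.
Row 3 reduces to 0 = 1/4, a contradiction. The system is inconsistent.

no solution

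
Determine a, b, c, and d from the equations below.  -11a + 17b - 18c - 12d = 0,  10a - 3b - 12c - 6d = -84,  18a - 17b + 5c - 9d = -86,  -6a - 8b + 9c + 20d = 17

a = 0, b = 6, c = 5, d = 1

Row-reduce the augmented matrix:
R1 ← R1 / (-11).
R2 ← R2 − 10·R1.
R3 ← R3 − 18·R1.
R4 ← R4 + 6·R1.
R2 ← R2 / (137/11).
R1 ← R1 + 17/11·R2.
R3 ← R3 − 119/11·R2.
R4 ← R4 + 190/11·R2.
R3 ← R3 / (25/137).
R1 ← R1 + 258/137·R3.
R2 ← R2 + 312/137·R3.
R4 ← R4 + 2811/137·R3.
R4 ← R4 / (-39133/25).
R1 ← R1 + 3624/25·R4.
R2 ← R2 + 4386/25·R4.
R3 ← R3 + 1911/25·R4.
Reading off the reduced rows gives a = 0, b = 6, c = 5, d = 1.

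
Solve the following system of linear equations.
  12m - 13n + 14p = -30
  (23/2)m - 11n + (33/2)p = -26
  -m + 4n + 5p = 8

Row-reduce:
R1 ← R1 / (12).
R2 ← R2 − 23/2·R1.
R3 ← R3 + 1·R1.
R2 ← R2 / (35/24).
R1 ← R1 + 13/12·R2.
R3 ← R3 − 35/12·R2.
Rank is 2 with 3 unknowns, leaving p free.

infinitely many solutions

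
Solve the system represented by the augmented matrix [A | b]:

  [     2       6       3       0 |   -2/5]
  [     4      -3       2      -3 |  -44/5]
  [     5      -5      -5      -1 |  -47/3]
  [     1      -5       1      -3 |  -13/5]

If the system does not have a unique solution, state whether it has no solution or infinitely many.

Row-reduce the augmented matrix:
R1 ← R1 / (2).
R2 ← R2 − 4·R1.
R3 ← R3 − 5·R1.
R4 ← R4 − 1·R1.
R2 ← R2 / (-15).
R1 ← R1 − 3·R2.
R3 ← R3 + 20·R2.
R4 ← R4 + 8·R2.
R3 ← R3 / (-43/6).
R1 ← R1 − 7/10·R3.
R2 ← R2 − 4/15·R3.
R4 ← R4 − 49/30·R3.
R4 ← R4 / (-154/215).
R1 ← R1 + 66/215·R4.
R2 ← R2 − 67/215·R4.
R3 ← R3 + 18/43·R4.
Reading off the reduced rows gives x_1 = -13/5, x_2 = 4/5, x_3 = 0, x_4 = -4/3.

x_1 = -13/5, x_2 = 4/5, x_3 = 0, x_4 = -4/3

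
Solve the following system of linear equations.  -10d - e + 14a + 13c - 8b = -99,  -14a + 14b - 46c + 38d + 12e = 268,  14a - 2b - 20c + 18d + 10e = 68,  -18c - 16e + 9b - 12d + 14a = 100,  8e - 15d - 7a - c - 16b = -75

no solution

Row-reduce:
R1 ← R1 / (14).
R2 ← R2 + 14·R1.
R3 ← R3 − 14·R1.
R4 ← R4 − 14·R1.
R5 ← R5 + 7·R1.
R2 ← R2 / (6).
R1 ← R1 + 4/7·R2.
R3 ← R3 − 6·R2.
R4 ← R4 − 17·R2.
R5 ← R5 + 20·R2.
Swap R3 and R4.
R3 ← R3 / (125/2).
R1 ← R1 + 31/14·R3.
R2 ← R2 + 11/2·R3.
R5 ← R5 + 209/2·R3.
Swap R4 and R5.
R4 ← R4 / (-7832/125).
R1 ← R1 + 813/875·R4.
R2 ← R2 + 934/375·R4.
R3 ← R3 + 488/375·R4.
Row 5 reduces to 0 = -2, a contradiction. The system is inconsistent.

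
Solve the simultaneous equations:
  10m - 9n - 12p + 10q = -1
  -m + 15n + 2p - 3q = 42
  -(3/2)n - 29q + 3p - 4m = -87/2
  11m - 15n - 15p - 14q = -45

infinitely many solutions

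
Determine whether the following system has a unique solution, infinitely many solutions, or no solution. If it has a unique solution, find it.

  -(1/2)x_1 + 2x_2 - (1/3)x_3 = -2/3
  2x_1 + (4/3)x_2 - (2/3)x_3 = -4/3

infinitely many solutions

Row-reduce:
R1 ← R1 / (-1/2).
R2 ← R2 − 2·R1.
R2 ← R2 / (28/3).
R1 ← R1 + 4·R2.
Rank is 2 with 3 unknowns, leaving x_3 free.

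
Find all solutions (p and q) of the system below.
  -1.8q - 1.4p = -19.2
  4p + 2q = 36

p = 6, q = 6

Row-reduce the augmented matrix:
R1 ← R1 / (-7/5).
R2 ← R2 − 4·R1.
R2 ← R2 / (-22/7).
R1 ← R1 − 9/7·R2.
Reading off the reduced rows gives p = 6, q = 6.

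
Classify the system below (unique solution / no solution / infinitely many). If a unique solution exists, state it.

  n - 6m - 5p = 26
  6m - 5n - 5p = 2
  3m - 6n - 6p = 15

Row-reduce the augmented matrix:
R1 ← R1 / (-6).
R2 ← R2 − 6·R1.
R3 ← R3 − 3·R1.
R2 ← R2 / (-4).
R1 ← R1 + 1/6·R2.
R3 ← R3 + 11/2·R2.
R3 ← R3 / (21/4).
R1 ← R1 − 5/4·R3.
R2 ← R2 − 5/2·R3.
Reading off the reduced rows gives m = -3, n = -2, p = -2.

m = -3, n = -2, p = -2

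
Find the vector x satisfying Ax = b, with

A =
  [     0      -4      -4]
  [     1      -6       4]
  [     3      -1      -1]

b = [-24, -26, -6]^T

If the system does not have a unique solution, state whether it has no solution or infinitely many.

Row-reduce the augmented matrix:
Swap R1 and R2.
R3 ← R3 − 3·R1.
R2 ← R2 / (-4).
R1 ← R1 + 6·R2.
R3 ← R3 − 17·R2.
R3 ← R3 / (-30).
R1 ← R1 − 10·R3.
R2 ← R2 − 1·R3.
Reading off the reduced rows gives x_1 = 0, x_2 = 5, x_3 = 1.

x_1 = 0, x_2 = 5, x_3 = 1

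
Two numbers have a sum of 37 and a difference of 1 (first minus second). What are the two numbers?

first number: 19, second number: 18

Let x = first number, y = second number.
  x + y = 37
  x - y = 1
From equation 1: x = 37 − y.
Substitute into equation 2 and solve: y = 18.
Then x = 19.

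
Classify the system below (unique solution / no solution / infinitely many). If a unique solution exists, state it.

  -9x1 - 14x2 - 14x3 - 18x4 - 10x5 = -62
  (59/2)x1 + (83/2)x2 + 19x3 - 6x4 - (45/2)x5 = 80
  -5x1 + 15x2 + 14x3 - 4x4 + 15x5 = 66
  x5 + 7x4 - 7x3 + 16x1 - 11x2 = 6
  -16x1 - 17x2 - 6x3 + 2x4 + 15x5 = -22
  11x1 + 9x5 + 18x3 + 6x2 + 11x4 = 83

Row-reduce:
R1 ← R1 / (-9).
R2 ← R2 − 59/2·R1.
R3 ← R3 + 5·R1.
R4 ← R4 − 16·R1.
R5 ← R5 + 16·R1.
R6 ← R6 − 11·R1.
R2 ← R2 / (-79/18).
R1 ← R1 − 14/9·R2.
R3 ← R3 − 205/9·R2.
R4 ← R4 + 323/9·R2.
R5 ← R5 − 71/9·R2.
R6 ← R6 + 100/9·R2.
R3 ← R3 / (-9304/79).
R1 ← R1 + 630/79·R3.
R2 ← R2 − 484/79·R3.
R4 ← R4 − 14851/79·R3.
R5 ← R5 + 2326/79·R3.
R6 ← R6 − 5448/79·R3.
R4 ← R4 / (-26013/1163).
R1 ← R1 − 1626/1163·R4.
R2 ← R2 + 2822/1163·R4.
R3 ← R3 − 3272/1163·R4.
R6 ← R6 + 47057/1163·R4.
Swap R5 and R6.
R5 ← R5 / (-25045/667).
R1 ← R1 − 124/667·R5.
R2 ← R2 + 1573/667·R5.
R3 ← R3 − 2358/667·R5.
R4 ← R4 + 302/667·R5.
Row 6 reduces to 0 = 3/2, a contradiction. The system is inconsistent.

no solution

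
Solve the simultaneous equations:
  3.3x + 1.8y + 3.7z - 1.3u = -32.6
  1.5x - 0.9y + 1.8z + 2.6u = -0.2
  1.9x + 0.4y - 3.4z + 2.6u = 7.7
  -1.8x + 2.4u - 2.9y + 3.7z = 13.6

x = -3, y = -5, z = -3, u = 2

Row-reduce the augmented matrix:
R1 ← R1 / (33/10).
R2 ← R2 − 3/2·R1.
R3 ← R3 − 19/10·R1.
R4 ← R4 + 9/5·R1.
R2 ← R2 / (-189/110).
R1 ← R1 − 6/11·R2.
R3 ← R3 + 7/11·R2.
R4 ← R4 + 211/110·R2.
R3 ← R3 / (-301/54).
R1 ← R1 − 73/63·R3.
R2 ← R2 + 13/189·R3.
R4 ← R4 − 5279/945·R3.
R4 ← R4 / (18961/63210).
R1 ← R1 − 6760/6321·R4.
R2 ← R2 + 11908/6321·R4.
R3 ← R3 + 117/301·R4.
Reading off the reduced rows gives x = -3, y = -5, z = -3, u = 2.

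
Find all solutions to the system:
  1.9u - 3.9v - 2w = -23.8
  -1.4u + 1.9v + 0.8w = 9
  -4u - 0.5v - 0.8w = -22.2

u = 4, v = 6, w = 4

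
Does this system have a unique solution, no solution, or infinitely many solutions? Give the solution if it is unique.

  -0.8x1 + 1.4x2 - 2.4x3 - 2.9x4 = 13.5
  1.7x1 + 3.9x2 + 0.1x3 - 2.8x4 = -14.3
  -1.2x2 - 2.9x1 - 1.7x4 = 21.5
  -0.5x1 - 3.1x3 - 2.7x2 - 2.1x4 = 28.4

Row-reduce the augmented matrix:
R1 ← R1 / (-4/5).
R2 ← R2 − 17/10·R1.
R3 ← R3 + 29/10·R1.
R4 ← R4 + 1/2·R1.
R2 ← R2 / (55/8).
R1 ← R1 + 7/4·R2.
R3 ← R3 + 251/40·R2.
R4 ← R4 + 143/40·R2.
R3 ← R3 / (91/22).
R1 ← R1 − 19/11·R3.
R2 ← R2 + 8/11·R3.
R4 ← R4 + 21/5·R3.
R4 ← R4 / (-34987/8125).
R1 ← R1 − 12281/11375·R4.
R2 ← R2 + 27129/22750·R4.
R3 ← R3 − 3477/22750·R4.
Reading off the reduced rows gives x1 = -4, x2 = -4, x3 = -3, x4 = -3.

x1 = -4, x2 = -4, x3 = -3, x4 = -3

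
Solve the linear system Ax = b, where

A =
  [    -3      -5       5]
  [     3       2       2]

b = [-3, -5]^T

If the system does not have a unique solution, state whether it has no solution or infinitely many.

Row-reduce:
R1 ← R1 / (-3).
R2 ← R2 − 3·R1.
R2 ← R2 / (-3).
R1 ← R1 − 5/3·R2.
Rank is 2 with 3 unknowns, leaving x_3 free.

infinitely many solutions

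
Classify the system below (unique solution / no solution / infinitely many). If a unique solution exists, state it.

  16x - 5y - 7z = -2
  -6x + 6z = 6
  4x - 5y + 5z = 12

no solution

Row-reduce:
R1 ← R1 / (16).
R2 ← R2 + 6·R1.
R3 ← R3 − 4·R1.
R2 ← R2 / (-15/8).
R1 ← R1 + 5/16·R2.
R3 ← R3 + 15/4·R2.
Row 3 reduces to 0 = 2, a contradiction. The system is inconsistent.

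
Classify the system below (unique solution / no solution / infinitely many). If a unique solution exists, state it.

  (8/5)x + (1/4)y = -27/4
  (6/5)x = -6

Row-reduce the augmented matrix:
R1 ← R1 / (8/5).
R2 ← R2 − 6/5·R1.
R2 ← R2 / (-3/16).
R1 ← R1 − 5/32·R2.
Reading off the reduced rows gives x = -5, y = 5.

x = -5, y = 5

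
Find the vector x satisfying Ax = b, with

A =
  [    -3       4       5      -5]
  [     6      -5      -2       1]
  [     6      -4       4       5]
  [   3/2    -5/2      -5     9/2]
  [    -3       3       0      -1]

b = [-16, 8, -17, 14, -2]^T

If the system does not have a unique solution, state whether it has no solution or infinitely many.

Row-reduce:
R1 ← R1 / (-3).
R2 ← R2 − 6·R1.
R3 ← R3 − 6·R1.
R4 ← R4 − 3/2·R1.
R5 ← R5 + 3·R1.
R2 ← R2 / (3).
R1 ← R1 + 4/3·R2.
R3 ← R3 − 4·R2.
R4 ← R4 + 1/2·R2.
R5 ← R5 + 1·R2.
R3 ← R3 / (10/3).
R1 ← R1 − 17/9·R3.
R2 ← R2 − 8/3·R3.
R4 ← R4 + 7/6·R3.
R5 ← R5 + 7/3·R3.
R4 ← R4 / (59/20).
R1 ← R1 + 63/10·R4.
R2 ← R2 + 43/5·R4.
R3 ← R3 − 21/10·R4.
R5 ← R5 − 59/10·R4.
Row 5 reduces to 0 = 2, a contradiction. The system is inconsistent.

no solution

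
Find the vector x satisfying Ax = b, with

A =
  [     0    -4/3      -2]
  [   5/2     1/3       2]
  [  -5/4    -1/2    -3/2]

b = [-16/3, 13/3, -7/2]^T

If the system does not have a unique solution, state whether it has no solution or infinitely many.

Row-reduce:
Swap R1 and R2.
R1 ← R1 / (5/2).
R3 ← R3 + 5/4·R1.
R2 ← R2 / (-4/3).
R1 ← R1 − 2/15·R2.
R3 ← R3 + 1/3·R2.
Rank is 2 with 3 unknowns, leaving x_3 free.

infinitely many solutions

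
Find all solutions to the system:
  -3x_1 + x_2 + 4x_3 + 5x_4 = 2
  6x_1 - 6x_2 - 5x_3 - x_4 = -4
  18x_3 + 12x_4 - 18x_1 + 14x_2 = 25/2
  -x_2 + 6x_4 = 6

Row-reduce:
R1 ← R1 / (-3).
R2 ← R2 − 6·R1.
R3 ← R3 + 18·R1.
R2 ← R2 / (-4).
R1 ← R1 + 1/3·R2.
R3 ← R3 − 8·R2.
R4 ← R4 + 1·R2.
Swap R3 and R4.
R3 ← R3 / (-3/4).
R1 ← R1 + 19/12·R3.
R2 ← R2 + 3/4·R3.
Row 4 reduces to 0 = 1/2, a contradiction. The system is inconsistent.

no solution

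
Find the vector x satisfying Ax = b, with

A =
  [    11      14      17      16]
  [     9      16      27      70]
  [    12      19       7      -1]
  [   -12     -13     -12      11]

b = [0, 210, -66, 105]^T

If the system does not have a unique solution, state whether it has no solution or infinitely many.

Row-reduce:
R1 ← R1 / (11).
R2 ← R2 − 9·R1.
R3 ← R3 − 12·R1.
R4 ← R4 + 12·R1.
R2 ← R2 / (50/11).
R1 ← R1 − 14/11·R2.
R3 ← R3 − 41/11·R2.
R4 ← R4 − 25/11·R2.
R3 ← R3 / (-557/25).
R1 ← R1 + 53/25·R3.
R2 ← R2 − 72/25·R3.
Rank is 3 with 4 unknowns, leaving x_4 free.

infinitely many solutions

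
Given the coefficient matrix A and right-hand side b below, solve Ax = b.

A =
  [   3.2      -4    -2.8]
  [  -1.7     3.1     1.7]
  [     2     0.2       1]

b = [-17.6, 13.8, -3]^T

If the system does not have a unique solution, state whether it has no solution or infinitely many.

Row-reduce the augmented matrix:
R1 ← R1 / (16/5).
R2 ← R2 + 17/10·R1.
R3 ← R3 − 2·R1.
R2 ← R2 / (39/40).
R1 ← R1 + 5/4·R2.
R3 ← R3 − 27/10·R2.
R3 ← R3 / (281/130).
R1 ← R1 + 47/78·R3.
R2 ← R2 − 17/78·R3.
Reading off the reduced rows gives x_1 = -1, x_2 = 5, x_3 = -2.

x_1 = -1, x_2 = 5, x_3 = -2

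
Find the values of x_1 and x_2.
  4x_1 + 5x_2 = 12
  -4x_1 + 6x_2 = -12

Row-reduce the augmented matrix:
R1 ← R1 / (4).
R2 ← R2 + 4·R1.
R2 ← R2 / (11).
R1 ← R1 − 5/4·R2.
Reading off the reduced rows gives x_1 = 3, x_2 = 0.

x_1 = 3, x_2 = 0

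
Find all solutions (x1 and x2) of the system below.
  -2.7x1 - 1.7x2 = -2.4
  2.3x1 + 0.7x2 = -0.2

x1 = -1, x2 = 3

Row-reduce the augmented matrix:
R1 ← R1 / (-27/10).
R2 ← R2 − 23/10·R1.
R2 ← R2 / (-101/135).
R1 ← R1 − 17/27·R2.
Reading off the reduced rows gives x1 = -1, x2 = 3.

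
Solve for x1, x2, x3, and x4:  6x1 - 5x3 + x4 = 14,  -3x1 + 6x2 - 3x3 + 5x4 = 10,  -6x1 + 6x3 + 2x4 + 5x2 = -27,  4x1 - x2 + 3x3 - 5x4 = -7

x1 = -2, x2 = 1, x3 = -6, x4 = -4

Row-reduce the augmented matrix:
R1 ← R1 / (6).
R2 ← R2 + 3·R1.
R3 ← R3 + 6·R1.
R4 ← R4 − 4·R1.
R2 ← R2 / (6).
R3 ← R3 − 5·R2.
R4 ← R4 + 1·R2.
R3 ← R3 / (67/12).
R1 ← R1 + 5/6·R3.
R2 ← R2 + 11/12·R3.
R4 ← R4 − 65/12·R3.
R4 ← R4 / (-646/201).
R1 ← R1 + 14/201·R4.
R2 ← R2 − 44/67·R4.
R3 ← R3 + 19/67·R4.
Reading off the reduced rows gives x1 = -2, x2 = 1, x3 = -6, x4 = -4.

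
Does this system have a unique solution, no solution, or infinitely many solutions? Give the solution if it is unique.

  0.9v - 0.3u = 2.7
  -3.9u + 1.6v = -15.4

u = 6, v = 5

Row-reduce the augmented matrix:
R1 ← R1 / (-3/10).
R2 ← R2 + 39/10·R1.
R2 ← R2 / (-101/10).
R1 ← R1 + 3·R2.
Reading off the reduced rows gives u = 6, v = 5.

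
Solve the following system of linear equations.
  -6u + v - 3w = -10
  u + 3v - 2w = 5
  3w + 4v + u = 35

u = 0, v = 5, w = 5

Row-reduce the augmented matrix:
R1 ← R1 / (-6).
R2 ← R2 − 1·R1.
R3 ← R3 − 1·R1.
R2 ← R2 / (19/6).
R1 ← R1 + 1/6·R2.
R3 ← R3 − 25/6·R2.
R3 ← R3 / (110/19).
R1 ← R1 − 7/19·R3.
R2 ← R2 + 15/19·R3.
Reading off the reduced rows gives u = 0, v = 5, w = 5.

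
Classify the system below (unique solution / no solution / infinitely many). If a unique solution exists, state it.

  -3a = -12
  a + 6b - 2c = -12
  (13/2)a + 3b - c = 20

no solution

Row-reduce:
R1 ← R1 / (-3).
R2 ← R2 − 1·R1.
R3 ← R3 − 13/2·R1.
R2 ← R2 / (6).
R3 ← R3 − 3·R2.
Row 3 reduces to 0 = 2, a contradiction. The system is inconsistent.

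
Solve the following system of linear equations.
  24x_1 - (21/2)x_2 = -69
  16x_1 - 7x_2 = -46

Row-reduce:
R1 ← R1 / (24).
R2 ← R2 − 16·R1.
Rank is 1 with 2 unknowns, leaving x_2 free.

infinitely many solutions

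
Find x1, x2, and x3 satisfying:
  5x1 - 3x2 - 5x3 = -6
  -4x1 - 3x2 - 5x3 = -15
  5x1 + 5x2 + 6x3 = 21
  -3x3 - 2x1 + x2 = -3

x1 = 1, x2 = 2, x3 = 1

Row-reduce the augmented matrix:
R1 ← R1 / (5).
R2 ← R2 + 4·R1.
R3 ← R3 − 5·R1.
R4 ← R4 + 2·R1.
R2 ← R2 / (-27/5).
R1 ← R1 + 3/5·R2.
R3 ← R3 − 8·R2.
R4 ← R4 + 1/5·R2.
R3 ← R3 / (-7/3).
R2 ← R2 − 5/3·R3.
R4 ← R4 + 14/3·R3.
R4 reduces to 0 = 0, so the extra equation is consistent.
Reading off the reduced rows gives x1 = 1, x2 = 2, x3 = 1.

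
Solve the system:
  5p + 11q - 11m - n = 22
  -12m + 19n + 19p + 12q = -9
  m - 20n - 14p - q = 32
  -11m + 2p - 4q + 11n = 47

Row-reduce:
R1 ← R1 / (-11).
R2 ← R2 + 12·R1.
R3 ← R3 − 1·R1.
R4 ← R4 + 11·R1.
R2 ← R2 / (221/11).
R1 ← R1 − 1/11·R2.
R3 ← R3 + 221/11·R2.
R4 ← R4 − 12·R2.
Swap R3 and R4.
R3 ← R3 / (-2451/221).
R1 ← R1 + 114/221·R3.
R2 ← R2 − 149/221·R3.
Row 4 reduces to 0 = 1, a contradiction. The system is inconsistent.

no solution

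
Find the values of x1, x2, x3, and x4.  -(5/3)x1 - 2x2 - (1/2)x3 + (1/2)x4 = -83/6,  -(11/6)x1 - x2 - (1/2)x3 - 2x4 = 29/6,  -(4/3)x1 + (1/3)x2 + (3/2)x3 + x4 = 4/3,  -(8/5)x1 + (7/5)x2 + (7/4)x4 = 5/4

Row-reduce the augmented matrix:
R1 ← R1 / (-5/3).
R2 ← R2 + 11/6·R1.
R3 ← R3 + 4/3·R1.
R4 ← R4 + 8/5·R1.
R2 ← R2 / (6/5).
R1 ← R1 − 6/5·R2.
R3 ← R3 − 29/15·R2.
R4 ← R4 − 83/25·R2.
R3 ← R3 / (131/72).
R1 ← R1 − 1/4·R3.
R2 ← R2 − 1/24·R3.
R4 ← R4 − 41/120·R3.
R4 ← R4 / (3899/524).
R1 ← R1 − 210/131·R4.
R2 ← R2 + 585/262·R4.
R3 ← R3 − 339/131·R4.
Reading off the reduced rows gives x1 = -1, x2 = 6, x3 = 2, x4 = -5.

x1 = -1, x2 = 6, x3 = 2, x4 = -5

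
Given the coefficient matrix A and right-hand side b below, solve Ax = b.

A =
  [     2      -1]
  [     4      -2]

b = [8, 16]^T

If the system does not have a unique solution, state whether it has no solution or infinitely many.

infinitely many solutions

Row-reduce:
R1 ← R1 / (2).
R2 ← R2 − 4·R1.
Rank is 1 with 2 unknowns, leaving x_2 free.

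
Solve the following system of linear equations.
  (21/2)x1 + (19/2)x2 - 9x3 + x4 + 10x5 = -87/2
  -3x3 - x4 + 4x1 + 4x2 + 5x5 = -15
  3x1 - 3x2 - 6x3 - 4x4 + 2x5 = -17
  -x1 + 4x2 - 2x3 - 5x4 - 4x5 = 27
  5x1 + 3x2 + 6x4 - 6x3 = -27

Row-reduce:
R1 ← R1 / (21/2).
R2 ← R2 − 4·R1.
R3 ← R3 − 3·R1.
R4 ← R4 + 1·R1.
R5 ← R5 − 5·R1.
R2 ← R2 / (8/21).
R1 ← R1 − 19/21·R2.
R3 ← R3 + 40/7·R2.
R4 ← R4 − 103/21·R2.
R5 ← R5 + 32/21·R2.
R3 ← R3 / (3).
R1 ← R1 + 15/8·R3.
R2 ← R2 − 9/8·R3.
R4 ← R4 + 67/8·R3.
R4 ← R4 / (-683/12).
R1 ← R1 + 49/4·R4.
R2 ← R2 − 23/4·R4.
R3 ← R3 + 25/3·R4.
Rank is 4 with 5 unknowns, leaving x5 free.

infinitely many solutions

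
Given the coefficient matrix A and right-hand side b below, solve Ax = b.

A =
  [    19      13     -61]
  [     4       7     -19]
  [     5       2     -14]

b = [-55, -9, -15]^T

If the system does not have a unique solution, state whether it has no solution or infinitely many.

Row-reduce:
R1 ← R1 / (19).
R2 ← R2 − 4·R1.
R3 ← R3 − 5·R1.
R2 ← R2 / (81/19).
R1 ← R1 − 13/19·R2.
R3 ← R3 + 27/19·R2.
Row 3 reduces to 0 = 1/3, a contradiction. The system is inconsistent.

no solution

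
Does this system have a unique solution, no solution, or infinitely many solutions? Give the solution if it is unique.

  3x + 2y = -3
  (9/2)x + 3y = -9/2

Row-reduce:
R1 ← R1 / (3).
R2 ← R2 − 9/2·R1.
Rank is 1 with 2 unknowns, leaving y free.

infinitely many solutions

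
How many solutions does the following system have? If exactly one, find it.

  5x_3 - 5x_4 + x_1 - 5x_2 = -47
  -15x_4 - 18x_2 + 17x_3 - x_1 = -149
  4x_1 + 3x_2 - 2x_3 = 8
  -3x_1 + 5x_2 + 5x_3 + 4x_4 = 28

Row-reduce:
R2 ← R2 + 1·R1.
R3 ← R3 − 4·R1.
R4 ← R4 + 3·R1.
R2 ← R2 / (-23).
R1 ← R1 + 5·R2.
R3 ← R3 − 23·R2.
R4 ← R4 + 10·R2.
Swap R3 and R4.
R3 ← R3 / (240/23).
R1 ← R1 − 5/23·R3.
R2 ← R2 + 22/23·R3.
Rank is 3 with 4 unknowns, leaving x_4 free.

infinitely many solutions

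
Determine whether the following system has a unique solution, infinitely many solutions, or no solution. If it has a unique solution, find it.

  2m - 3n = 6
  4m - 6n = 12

Row-reduce:
R1 ← R1 / (2).
R2 ← R2 − 4·R1.
Rank is 1 with 2 unknowns, leaving n free.

infinitely many solutions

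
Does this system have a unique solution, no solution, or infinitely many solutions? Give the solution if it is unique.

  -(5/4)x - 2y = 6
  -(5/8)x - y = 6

no solution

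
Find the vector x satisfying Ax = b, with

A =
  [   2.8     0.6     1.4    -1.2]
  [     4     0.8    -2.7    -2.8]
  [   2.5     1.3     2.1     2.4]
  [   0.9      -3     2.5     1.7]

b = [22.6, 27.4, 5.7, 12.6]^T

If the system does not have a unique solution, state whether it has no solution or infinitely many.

x_1 = 6, x_2 = -3, x_3 = 2, x_4 = -4

Row-reduce the augmented matrix:
R1 ← R1 / (14/5).
R2 ← R2 − 4·R1.
R3 ← R3 − 5/2·R1.
R4 ← R4 − 9/10·R1.
R2 ← R2 / (-2/35).
R1 ← R1 − 3/14·R2.
R3 ← R3 − 107/140·R2.
R4 ← R4 + 447/140·R2.
R3 ← R3 / (-4961/80).
R1 ← R1 + 137/8·R3.
R2 ← R2 − 329/4·R3.
R4 ← R4 − 21173/80·R3.
R4 ← R4 / (773411/49610).
R1 ← R1 + 7186/4961·R4.
R2 ← R2 − 21550/4961·R4.
R3 ← R3 − 884/4961·R4.
Reading off the reduced rows gives x_1 = 6, x_2 = -3, x_3 = 2, x_4 = -4.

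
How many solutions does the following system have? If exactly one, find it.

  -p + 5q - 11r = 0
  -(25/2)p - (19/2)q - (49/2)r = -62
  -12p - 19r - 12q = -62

Row-reduce:
R1 ← R1 / (-1).
R2 ← R2 + 25/2·R1.
R3 ← R3 + 12·R1.
R2 ← R2 / (-72).
R1 ← R1 + 5·R2.
R3 ← R3 + 72·R2.
Rank is 2 with 3 unknowns, leaving r free.

infinitely many solutions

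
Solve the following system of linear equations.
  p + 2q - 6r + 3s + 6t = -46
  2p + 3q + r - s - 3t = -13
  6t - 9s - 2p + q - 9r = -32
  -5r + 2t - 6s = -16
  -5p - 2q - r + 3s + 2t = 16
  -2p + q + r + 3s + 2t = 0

p = -3, q = -5, r = 4, s = -1, t = -1

Row-reduce the augmented matrix:
R2 ← R2 − 2·R1.
R3 ← R3 + 2·R1.
R5 ← R5 + 5·R1.
R6 ← R6 + 2·R1.
R2 ← R2 / (-1).
R1 ← R1 − 2·R2.
R3 ← R3 − 5·R2.
R5 ← R5 − 8·R2.
R6 ← R6 − 5·R2.
R3 ← R3 / (44).
R1 ← R1 − 20·R3.
R2 ← R2 + 13·R3.
R4 ← R4 + 5·R3.
R5 ← R5 − 73·R3.
R6 ← R6 − 54·R3.
R4 ← R4 / (-227/22).
R1 ← R1 − 69/11·R4.
R2 ← R2 + 93/22·R4.
R3 ← R3 + 19/22·R4.
R5 ← R5 − 551/22·R4.
R6 ← R6 − 227/11·R4.
R5 ← R5 / (-976/227).
R1 ← R1 + 369/454·R5.
R2 ← R2 + 3/454·R5.
R3 ← R3 + 209/227·R5.
R4 ← R4 − 197/454·R5.
R6 reduces to 0 = 0, so the extra equation is consistent.
Reading off the reduced rows gives p = -3, q = -5, r = 4, s = -1, t = -1.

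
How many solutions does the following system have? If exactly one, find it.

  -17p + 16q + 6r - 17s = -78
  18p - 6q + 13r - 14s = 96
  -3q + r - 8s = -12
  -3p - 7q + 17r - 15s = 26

Row-reduce the augmented matrix:
R1 ← R1 / (-17).
R2 ← R2 − 18·R1.
R4 ← R4 + 3·R1.
R2 ← R2 / (186/17).
R1 ← R1 + 16/17·R2.
R3 ← R3 + 3·R2.
R4 ← R4 + 167/17·R2.
R3 ← R3 / (391/62).
R1 ← R1 − 122/93·R3.
R2 ← R2 − 329/186·R3.
R4 ← R4 − 6197/186·R3.
R4 ← R4 / (18724/391).
R1 ← R1 − 679/391·R4.
R2 ← R2 − 696/391·R4.
R3 ← R3 + 1040/391·R4.
Reading off the reduced rows gives p = 4, q = 0, r = 4, s = 2.

p = 4, q = 0, r = 4, s = 2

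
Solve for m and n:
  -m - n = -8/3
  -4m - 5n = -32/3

m = 8/3, n = 0

Row-reduce the augmented matrix:
R1 ← R1 / (-1).
R2 ← R2 + 4·R1.
R2 ← R2 / (-1).
R1 ← R1 − 1·R2.
Reading off the reduced rows gives m = 8/3, n = 0.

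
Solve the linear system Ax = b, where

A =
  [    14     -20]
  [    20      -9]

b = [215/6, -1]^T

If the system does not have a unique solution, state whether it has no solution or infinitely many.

x_1 = -5/4, x_2 = -8/3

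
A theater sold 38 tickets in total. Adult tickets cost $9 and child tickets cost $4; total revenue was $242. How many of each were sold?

Let a = adult tickets, c = child tickets.
  a + c = 38
  9a + 4c = 242
From equation 1: a = 38 − c.
Substitute into equation 2 and solve: c = 20.
Then a = 18.

adult tickets: 18, child tickets: 20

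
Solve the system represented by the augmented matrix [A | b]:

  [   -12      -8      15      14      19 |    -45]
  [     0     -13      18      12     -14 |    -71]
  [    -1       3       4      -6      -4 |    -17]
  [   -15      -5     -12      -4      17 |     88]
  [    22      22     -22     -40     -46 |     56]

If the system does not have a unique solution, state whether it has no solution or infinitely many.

Row-reduce:
R1 ← R1 / (-12).
R3 ← R3 + 1·R1.
R4 ← R4 + 15·R1.
R5 ← R5 − 22·R1.
R2 ← R2 / (-13).
R1 ← R1 − 2/3·R2.
R3 ← R3 − 11/3·R2.
R4 ← R4 − 5·R2.
R5 ← R5 − 22/3·R2.
R3 ← R3 / (407/52).
R1 ← R1 + 17/52·R3.
R2 ← R2 + 18/13·R3.
R4 ← R4 + 1239/52·R3.
R5 ← R5 − 407/26·R3.
R4 ← R4 / (-11558/407).
R1 ← R1 + 866/1221·R4.
R2 ← R2 + 648/407·R4.
R3 ← R3 + 590/1221·R4.
Rank is 4 with 5 unknowns, leaving x_5 free.

infinitely many solutions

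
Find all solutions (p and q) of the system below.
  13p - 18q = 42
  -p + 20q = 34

p = 6, q = 2

Row-reduce the augmented matrix:
R1 ← R1 / (13).
R2 ← R2 + 1·R1.
R2 ← R2 / (242/13).
R1 ← R1 + 18/13·R2.
Reading off the reduced rows gives p = 6, q = 2.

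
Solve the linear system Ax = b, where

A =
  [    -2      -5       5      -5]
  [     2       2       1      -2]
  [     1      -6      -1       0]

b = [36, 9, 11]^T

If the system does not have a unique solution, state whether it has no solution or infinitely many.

infinitely many solutions

Row-reduce:
R1 ← R1 / (-2).
R2 ← R2 − 2·R1.
R3 ← R3 − 1·R1.
R2 ← R2 / (-3).
R1 ← R1 − 5/2·R2.
R3 ← R3 + 17/2·R2.
R3 ← R3 / (-31/2).
R1 ← R1 − 5/2·R3.
R2 ← R2 + 2·R3.
Rank is 3 with 4 unknowns, leaving x_4 free.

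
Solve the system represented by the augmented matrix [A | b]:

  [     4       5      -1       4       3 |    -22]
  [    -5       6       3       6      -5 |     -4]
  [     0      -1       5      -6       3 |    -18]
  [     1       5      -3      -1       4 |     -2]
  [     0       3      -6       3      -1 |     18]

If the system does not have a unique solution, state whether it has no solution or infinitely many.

Row-reduce the augmented matrix:
R1 ← R1 / (4).
R2 ← R2 + 5·R1.
R4 ← R4 − 1·R1.
R2 ← R2 / (49/4).
R1 ← R1 − 5/4·R2.
R3 ← R3 + 1·R2.
R4 ← R4 − 15/4·R2.
R5 ← R5 − 3·R2.
R3 ← R3 / (36/7).
R1 ← R1 + 3/7·R3.
R2 ← R2 − 1/7·R3.
R4 ← R4 + 23/7·R3.
R5 ← R5 + 45/7·R3.
R4 ← R4 / (-1087/126).
R1 ← R1 + 23/42·R4.
R2 ← R2 − 131/126·R4.
R3 ← R3 + 125/126·R4.
R5 ← R5 + 85/14·R4.
R5 ← R5 / (-1012/1087).
R1 ← R1 − 838/1087·R5.
R2 ← R2 − 520/1087·R5.
R3 ← R3 + 73/1087·R5.
R4 ← R4 + 691/1087·R5.
Reading off the reduced rows gives x_1 = -4, x_2 = -2, x_3 = -4, x_4 = 0, x_5 = 0.

x_1 = -4, x_2 = -2, x_3 = -4, x_4 = 0, x_5 = 0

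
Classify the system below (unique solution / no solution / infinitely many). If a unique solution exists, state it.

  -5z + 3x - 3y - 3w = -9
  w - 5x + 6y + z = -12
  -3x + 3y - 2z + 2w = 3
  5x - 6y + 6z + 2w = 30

x = 0, y = -3, z = 0, w = 6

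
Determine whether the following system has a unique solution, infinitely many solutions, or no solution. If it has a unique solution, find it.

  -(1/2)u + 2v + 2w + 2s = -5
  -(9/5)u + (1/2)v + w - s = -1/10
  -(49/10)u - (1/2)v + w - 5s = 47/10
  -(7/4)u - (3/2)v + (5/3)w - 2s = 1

infinitely many solutions

Row-reduce:
R1 ← R1 / (-1/2).
R2 ← R2 + 9/5·R1.
R3 ← R3 + 49/10·R1.
R4 ← R4 + 7/4·R1.
R2 ← R2 / (-67/10).
R1 ← R1 + 4·R2.
R3 ← R3 + 201/10·R2.
R4 ← R4 + 17/2·R2.
Swap R3 and R4.
R3 ← R3 / (509/201).
R1 ← R1 + 20/67·R3.
R2 ← R2 − 62/67·R3.
Rank is 3 with 4 unknowns, leaving s free.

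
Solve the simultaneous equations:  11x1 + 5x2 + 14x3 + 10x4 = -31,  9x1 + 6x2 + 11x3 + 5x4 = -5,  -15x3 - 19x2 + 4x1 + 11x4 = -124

Row-reduce:
R1 ← R1 / (11).
R2 ← R2 − 9·R1.
R3 ← R3 − 4·R1.
R2 ← R2 / (21/11).
R1 ← R1 − 5/11·R2.
R3 ← R3 + 229/11·R2.
R3 ← R3 / (-526/21).
R1 ← R1 − 29/21·R3.
R2 ← R2 + 5/21·R3.
Rank is 3 with 4 unknowns, leaving x4 free.

infinitely many solutions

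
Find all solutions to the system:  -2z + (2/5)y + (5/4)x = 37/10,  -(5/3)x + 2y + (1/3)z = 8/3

Row-reduce:
R1 ← R1 / (5/4).
R2 ← R2 + 5/3·R1.
R2 ← R2 / (38/15).
R1 ← R1 − 8/25·R2.
Rank is 2 with 3 unknowns, leaving z free.

infinitely many solutions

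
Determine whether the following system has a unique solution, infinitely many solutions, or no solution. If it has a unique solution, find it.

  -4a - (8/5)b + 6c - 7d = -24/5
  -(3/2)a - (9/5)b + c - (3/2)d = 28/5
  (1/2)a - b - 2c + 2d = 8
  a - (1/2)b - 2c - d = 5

Row-reduce:
R1 ← R1 / (-4).
R2 ← R2 + 3/2·R1.
R3 ← R3 − 1/2·R1.
R4 ← R4 − 1·R1.
R2 ← R2 / (-6/5).
R1 ← R1 − 2/5·R2.
R3 ← R3 + 6/5·R2.
R4 ← R4 + 9/10·R2.
Swap R3 and R4.
R3 ← R3 / (7/16).
R1 ← R1 + 23/12·R3.
R2 ← R2 − 25/24·R3.
Rank is 3 with 4 unknowns, leaving d free.

infinitely many solutions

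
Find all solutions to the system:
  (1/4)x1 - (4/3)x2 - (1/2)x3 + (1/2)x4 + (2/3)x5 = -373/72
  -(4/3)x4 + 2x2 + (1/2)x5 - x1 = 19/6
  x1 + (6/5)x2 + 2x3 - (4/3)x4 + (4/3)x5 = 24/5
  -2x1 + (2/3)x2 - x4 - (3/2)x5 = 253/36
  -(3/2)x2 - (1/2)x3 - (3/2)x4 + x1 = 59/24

x1 = 1/3, x2 = 2/3, x3 = 2, x4 = -11/4, x5 = -3

Row-reduce the augmented matrix:
R1 ← R1 / (1/4).
R2 ← R2 + 1·R1.
R3 ← R3 − 1·R1.
R4 ← R4 + 2·R1.
R5 ← R5 − 1·R1.
R2 ← R2 / (-10/3).
R1 ← R1 + 16/3·R2.
R3 ← R3 − 98/15·R2.
R4 ← R4 + 10·R2.
R5 ← R5 − 23/6·R2.
R3 ← R3 / (2/25).
R1 ← R1 − 6/5·R3.
R2 ← R2 − 3/5·R3.
R4 ← R4 − 2·R3.
R5 ← R5 + 4/5·R3.
R4 ← R4 / (155/3).
R1 ← R1 − 94/3·R4.
R2 ← R2 − 15·R4.
R3 ← R3 + 76/3·R4.
R5 ← R5 + 23·R4.
R5 ← R5 / (-5245/744).
R1 ← R1 − 113/62·R5.
R2 ← R2 + 15/31·R5.
R3 ← R3 + 595/372·R5.
R4 ← R4 + 153/62·R5.
Reading off the reduced rows gives x1 = 1/3, x2 = 2/3, x3 = 2, x4 = -11/4, x5 = -3.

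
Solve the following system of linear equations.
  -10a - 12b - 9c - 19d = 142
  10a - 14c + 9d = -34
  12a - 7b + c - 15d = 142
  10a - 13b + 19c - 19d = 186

Row-reduce the augmented matrix:
R1 ← R1 / (-10).
R2 ← R2 − 10·R1.
R3 ← R3 − 12·R1.
R4 ← R4 − 10·R1.
R2 ← R2 / (-12).
R1 ← R1 − 6/5·R2.
R3 ← R3 + 107/5·R2.
R4 ← R4 + 25·R2.
R3 ← R3 / (1873/60).
R1 ← R1 + 7/5·R3.
R2 ← R2 − 23/12·R3.
R4 ← R4 − 695/12·R3.
R4 ← R4 / (37231/1873).
R1 ← R1 − 17/3746·R4.
R2 ← R2 − 3857/1873·R4.
R3 ← R3 + 1198/1873·R4.
Reading off the reduced rows gives a = 2, b = -4, c = 0, d = -6.

a = 2, b = -4, c = 0, d = -6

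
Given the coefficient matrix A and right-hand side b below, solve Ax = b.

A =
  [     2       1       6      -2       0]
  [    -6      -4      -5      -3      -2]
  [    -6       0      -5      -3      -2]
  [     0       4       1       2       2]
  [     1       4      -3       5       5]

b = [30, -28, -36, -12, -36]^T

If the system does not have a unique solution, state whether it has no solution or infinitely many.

x_1 = 4, x_2 = -2, x_3 = 4, x_4 = 0, x_5 = -4

Row-reduce the augmented matrix:
R1 ← R1 / (2).
R2 ← R2 + 6·R1.
R3 ← R3 + 6·R1.
R5 ← R5 − 1·R1.
R2 ← R2 / (-1).
R1 ← R1 − 1/2·R2.
R3 ← R3 − 3·R2.
R4 ← R4 − 4·R2.
R5 ← R5 − 7/2·R2.
R3 ← R3 / (52).
R1 ← R1 − 19/2·R3.
R2 ← R2 + 13·R3.
R4 ← R4 − 53·R3.
R5 ← R5 − 79/2·R3.
R4 ← R4 / (35/13).
R1 ← R1 − 14/13·R4.
R3 ← R3 + 9/13·R4.
R5 ← R5 − 24/13·R4.
R5 ← R5 / (13/5).
R1 ← R1 + 2/5·R5.
R3 ← R3 − 2/5·R5.
R4 ← R4 − 4/5·R5.
Reading off the reduced rows gives x_1 = 4, x_2 = -2, x_3 = 4, x_4 = 0, x_5 = -4.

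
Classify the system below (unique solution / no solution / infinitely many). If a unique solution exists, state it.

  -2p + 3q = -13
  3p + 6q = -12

p = 2, q = -3

Row-reduce the augmented matrix:
R1 ← R1 / (-2).
R2 ← R2 − 3·R1.
R2 ← R2 / (21/2).
R1 ← R1 + 3/2·R2.
Reading off the reduced rows gives p = 2, q = -3.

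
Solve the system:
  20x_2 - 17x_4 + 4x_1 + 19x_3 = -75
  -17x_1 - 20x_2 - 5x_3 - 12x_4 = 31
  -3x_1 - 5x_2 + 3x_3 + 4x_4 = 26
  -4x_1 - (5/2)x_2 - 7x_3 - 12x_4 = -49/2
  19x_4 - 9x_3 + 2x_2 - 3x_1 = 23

no solution

Row-reduce:
R1 ← R1 / (4).
R2 ← R2 + 17·R1.
R3 ← R3 + 3·R1.
R4 ← R4 + 4·R1.
R5 ← R5 + 3·R1.
R2 ← R2 / (65).
R1 ← R1 − 5·R2.
R3 ← R3 − 10·R2.
R4 ← R4 − 35/2·R2.
R5 ← R5 − 17·R2.
R3 ← R3 / (291/52).
R1 ← R1 + 14/13·R3.
R2 ← R2 − 303/260·R3.
R4 ← R4 + 873/104·R3.
R5 ← R5 + 1893/130·R3.
Swap R4 and R5.
R4 ← R4 / (19033/485).
R1 ← R1 − 295/97·R4.
R2 ← R2 + 1054/485·R4.
R3 ← R3 − 73/97·R4.
Row 5 reduces to 0 = -1, a contradiction. The system is inconsistent.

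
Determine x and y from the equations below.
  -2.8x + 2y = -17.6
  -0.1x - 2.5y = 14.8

x = 2, y = -6

Row-reduce the augmented matrix:
R1 ← R1 / (-14/5).
R2 ← R2 + 1/10·R1.
R2 ← R2 / (-18/7).
R1 ← R1 + 5/7·R2.
Reading off the reduced rows gives x = 2, y = -6.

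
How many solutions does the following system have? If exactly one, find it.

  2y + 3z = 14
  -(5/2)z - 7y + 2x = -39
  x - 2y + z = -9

infinitely many solutions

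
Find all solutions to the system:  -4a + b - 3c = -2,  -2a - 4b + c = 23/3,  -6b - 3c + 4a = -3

Row-reduce the augmented matrix:
R1 ← R1 / (-4).
R2 ← R2 + 2·R1.
R3 ← R3 − 4·R1.
R2 ← R2 / (-9/2).
R1 ← R1 + 1/4·R2.
R3 ← R3 + 5·R2.
R3 ← R3 / (-79/9).
R1 ← R1 − 11/18·R3.
R2 ← R2 + 5/9·R3.
Reading off the reduced rows gives a = -1, b = -1, c = 5/3.

a = -1, b = -1, c = 5/3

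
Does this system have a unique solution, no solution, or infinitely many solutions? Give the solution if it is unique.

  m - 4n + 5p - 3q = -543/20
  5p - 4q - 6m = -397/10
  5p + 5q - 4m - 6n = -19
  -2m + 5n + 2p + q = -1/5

Row-reduce the augmented matrix:
R2 ← R2 + 6·R1.
R3 ← R3 + 4·R1.
R4 ← R4 + 2·R1.
R2 ← R2 / (-24).
R1 ← R1 + 4·R2.
R3 ← R3 + 22·R2.
R4 ← R4 + 3·R2.
R3 ← R3 / (-85/12).
R1 ← R1 + 5/6·R3.
R2 ← R2 + 35/24·R3.
R4 ← R4 − 61/8·R3.
R4 ← R4 / (2027/170).
R1 ← R1 + 15/17·R4.
R2 ← R2 + 61/34·R4.
R3 ← R3 + 158/85·R4.
Reading off the reduced rows gives m = 9/4, n = 3/2, p = -3, q = 14/5.

m = 9/4, n = 3/2, p = -3, q = 14/5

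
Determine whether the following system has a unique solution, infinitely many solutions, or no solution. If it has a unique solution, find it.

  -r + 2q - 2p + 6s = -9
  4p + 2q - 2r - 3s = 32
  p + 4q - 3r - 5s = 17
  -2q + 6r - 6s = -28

p = 6, q = -1, r = -5, s = 0

Row-reduce the augmented matrix:
R1 ← R1 / (-2).
R2 ← R2 − 4·R1.
R3 ← R3 − 1·R1.
R2 ← R2 / (6).
R1 ← R1 + 1·R2.
R3 ← R3 − 5·R2.
R4 ← R4 + 2·R2.
R3 ← R3 / (-1/6).
R1 ← R1 + 1/6·R3.
R2 ← R2 + 2/3·R3.
R4 ← R4 − 14/3·R3.
R4 ← R4 / (-269).
R1 ← R1 − 8·R4.
R2 ← R2 − 79/2·R4.
R3 ← R3 − 57·R4.
Reading off the reduced rows gives p = 6, q = -1, r = -5, s = 0.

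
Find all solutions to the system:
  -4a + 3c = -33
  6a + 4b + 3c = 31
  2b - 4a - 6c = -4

a = 6, b = 1, c = -3

Row-reduce the augmented matrix:
R1 ← R1 / (-4).
R2 ← R2 − 6·R1.
R3 ← R3 + 4·R1.
R2 ← R2 / (4).
R3 ← R3 − 2·R2.
R3 ← R3 / (-51/4).
R1 ← R1 + 3/4·R3.
R2 ← R2 − 15/8·R3.
Reading off the reduced rows gives a = 6, b = 1, c = -3.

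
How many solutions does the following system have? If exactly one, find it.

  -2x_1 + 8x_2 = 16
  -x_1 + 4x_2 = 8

infinitely many solutions

Row-reduce:
R1 ← R1 / (-2).
R2 ← R2 + 1·R1.
Rank is 1 with 2 unknowns, leaving x_2 free.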